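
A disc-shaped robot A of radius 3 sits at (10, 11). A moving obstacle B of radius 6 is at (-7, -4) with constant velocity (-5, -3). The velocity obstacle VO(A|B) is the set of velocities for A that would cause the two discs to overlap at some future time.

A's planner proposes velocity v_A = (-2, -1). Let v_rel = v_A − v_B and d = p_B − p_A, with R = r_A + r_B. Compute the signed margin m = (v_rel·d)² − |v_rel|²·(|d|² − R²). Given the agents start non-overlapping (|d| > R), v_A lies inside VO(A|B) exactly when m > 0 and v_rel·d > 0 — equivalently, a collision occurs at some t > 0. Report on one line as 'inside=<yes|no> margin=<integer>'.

d = (-17, -15),  |d|² = 514;  R = 3+6 = 9,  c = 514−9² = 433
v_rel = (3, 2),  |v_rel|² = 13;  v_rel·d = (3)·(-17) + (2)·(-15) = -81
13·t² + 162·t + 433 = 0  ⇒  m = (-81)² − 13·433 = 932
m = 932 > 0,  v_rel·d = -81 < 0  ⇒  outside

inside=no margin=932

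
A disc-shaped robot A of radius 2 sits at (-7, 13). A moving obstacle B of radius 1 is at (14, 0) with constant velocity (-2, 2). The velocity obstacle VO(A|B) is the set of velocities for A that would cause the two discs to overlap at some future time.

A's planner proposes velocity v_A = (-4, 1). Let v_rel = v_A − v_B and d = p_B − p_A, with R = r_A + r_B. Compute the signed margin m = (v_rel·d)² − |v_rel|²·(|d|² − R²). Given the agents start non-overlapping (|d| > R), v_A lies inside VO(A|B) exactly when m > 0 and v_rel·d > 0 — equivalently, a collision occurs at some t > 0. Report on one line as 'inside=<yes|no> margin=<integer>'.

d = (21, -13),  |d|² = 610;  R = 2+1 = 3,  c = 610−3² = 601
v_rel = (-2, -1),  |v_rel|² = 5;  v_rel·d = (-2)·(21) + (-1)·(-13) = -29
5·t² + 58·t + 601 = 0  ⇒  m = (-29)² − 5·601 = -2164
m = -2164 < 0,  v_rel·d = -29 < 0  ⇒  outside

inside=no margin=-2164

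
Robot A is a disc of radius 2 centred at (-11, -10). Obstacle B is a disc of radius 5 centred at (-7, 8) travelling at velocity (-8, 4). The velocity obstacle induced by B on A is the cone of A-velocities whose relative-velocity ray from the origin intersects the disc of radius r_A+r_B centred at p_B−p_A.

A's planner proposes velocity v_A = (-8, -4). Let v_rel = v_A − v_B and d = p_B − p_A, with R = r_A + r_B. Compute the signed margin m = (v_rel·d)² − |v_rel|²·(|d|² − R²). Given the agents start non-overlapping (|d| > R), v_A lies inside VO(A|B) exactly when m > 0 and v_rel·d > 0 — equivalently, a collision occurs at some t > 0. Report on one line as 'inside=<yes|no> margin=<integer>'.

d = (4, 18),  |d|² = 340;  R = 2+5 = 7,  c = 340−7² = 291
v_rel = (0, -8),  |v_rel|² = 64;  v_rel·d = (0)·(4) + (-8)·(18) = -144
64·t² + 288·t + 291 = 0  ⇒  m = (-144)² − 64·291 = 2112
m = 2112 > 0,  v_rel·d = -144 < 0  ⇒  outside

inside=no margin=2112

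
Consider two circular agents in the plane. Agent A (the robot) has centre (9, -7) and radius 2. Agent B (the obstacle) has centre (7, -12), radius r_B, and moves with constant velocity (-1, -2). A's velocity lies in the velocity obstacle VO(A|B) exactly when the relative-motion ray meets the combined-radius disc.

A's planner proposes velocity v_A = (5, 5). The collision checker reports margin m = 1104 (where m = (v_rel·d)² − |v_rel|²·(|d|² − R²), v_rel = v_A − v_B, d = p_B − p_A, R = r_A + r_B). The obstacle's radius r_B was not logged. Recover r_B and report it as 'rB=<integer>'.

m = 1104
d = (-2, -5);  v_rel = (6, 7),  |v_rel|² = 85
v_rel×d = (6)·(-5) − (7)·(-2) = -16
since m = R²·85 − (-16)²:  R² = (256 + 1104) / 85 = 16
R = √16 = 4  ⇒  r_B = 4 − 2 = 2

rB=2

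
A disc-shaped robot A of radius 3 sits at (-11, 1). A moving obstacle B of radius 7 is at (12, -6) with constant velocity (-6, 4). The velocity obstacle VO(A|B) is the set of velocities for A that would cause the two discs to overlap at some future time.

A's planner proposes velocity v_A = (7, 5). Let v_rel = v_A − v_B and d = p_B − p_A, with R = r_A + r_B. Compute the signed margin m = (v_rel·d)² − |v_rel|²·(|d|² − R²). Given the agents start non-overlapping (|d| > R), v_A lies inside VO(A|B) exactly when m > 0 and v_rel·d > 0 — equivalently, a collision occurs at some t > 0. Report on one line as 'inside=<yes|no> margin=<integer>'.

d = (23, -7),  |d|² = 578;  R = 3+7 = 10,  c = 578−10² = 478
v_rel = (13, 1),  |v_rel|² = 170;  v_rel·d = (13)·(23) + (1)·(-7) = 292
170·t² − 584·t + 478 = 0  ⇒  m = 292² − 170·478 = 4004
m = 4004 > 0,  v_rel·d = 292 > 0  ⇒  inside

inside=yes margin=4004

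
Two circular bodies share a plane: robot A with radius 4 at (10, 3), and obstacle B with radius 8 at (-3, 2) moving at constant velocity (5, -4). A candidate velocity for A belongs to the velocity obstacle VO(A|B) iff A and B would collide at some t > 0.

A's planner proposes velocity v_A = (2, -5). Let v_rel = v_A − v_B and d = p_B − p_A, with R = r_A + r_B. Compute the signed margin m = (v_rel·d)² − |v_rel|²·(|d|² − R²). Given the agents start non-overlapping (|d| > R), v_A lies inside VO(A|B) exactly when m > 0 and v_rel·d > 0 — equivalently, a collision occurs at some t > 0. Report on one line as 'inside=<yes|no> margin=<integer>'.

d = (-13, -1),  |d|² = 170;  R = 4+8 = 12,  c = 170−12² = 26
v_rel = (-3, -1),  |v_rel|² = 10;  v_rel·d = (-3)·(-13) + (-1)·(-1) = 40
10·t² − 80·t + 26 = 0  ⇒  m = 40² − 10·26 = 1340
m = 1340 > 0,  v_rel·d = 40 > 0  ⇒  inside

inside=yes margin=1340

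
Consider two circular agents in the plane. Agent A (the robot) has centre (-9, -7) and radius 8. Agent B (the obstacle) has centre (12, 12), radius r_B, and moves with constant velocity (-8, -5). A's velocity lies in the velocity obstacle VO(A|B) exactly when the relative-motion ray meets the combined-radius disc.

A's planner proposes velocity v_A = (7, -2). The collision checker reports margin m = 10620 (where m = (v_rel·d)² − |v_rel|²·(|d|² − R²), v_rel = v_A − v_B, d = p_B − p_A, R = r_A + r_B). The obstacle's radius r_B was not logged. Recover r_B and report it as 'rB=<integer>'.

m = 10620
d = (21, 19);  v_rel = (15, 3),  |v_rel|² = 234
v_rel×d = (15)·(19) − (3)·(21) = 222
since m = R²·234 − 222²:  R² = (49284 + 10620) / 234 = 256
R = √256 = 16  ⇒  r_B = 16 − 8 = 8

rB=8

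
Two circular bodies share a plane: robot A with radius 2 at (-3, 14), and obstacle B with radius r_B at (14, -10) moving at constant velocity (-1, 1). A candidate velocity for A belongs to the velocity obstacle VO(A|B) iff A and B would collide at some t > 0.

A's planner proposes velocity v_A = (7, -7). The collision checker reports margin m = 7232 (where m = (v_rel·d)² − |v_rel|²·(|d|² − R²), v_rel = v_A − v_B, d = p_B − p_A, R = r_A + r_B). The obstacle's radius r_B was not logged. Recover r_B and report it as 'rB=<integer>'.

m = 7232
d = (17, -24);  v_rel = (8, -8),  |v_rel|² = 128
v_rel×d = (8)·(-24) − (-8)·(17) = -56
since m = R²·128 − (-56)²:  R² = (3136 + 7232) / 128 = 81
R = √81 = 9  ⇒  r_B = 9 − 2 = 7

rB=7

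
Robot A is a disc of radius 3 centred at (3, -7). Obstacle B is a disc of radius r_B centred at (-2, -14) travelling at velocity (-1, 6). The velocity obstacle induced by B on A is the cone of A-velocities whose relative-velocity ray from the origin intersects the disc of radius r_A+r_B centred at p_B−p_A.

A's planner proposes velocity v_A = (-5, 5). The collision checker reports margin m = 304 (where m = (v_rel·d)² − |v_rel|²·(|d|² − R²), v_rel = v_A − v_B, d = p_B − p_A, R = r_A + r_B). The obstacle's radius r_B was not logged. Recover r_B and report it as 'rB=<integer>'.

m = 304
d = (-5, -7);  v_rel = (-4, -1),  |v_rel|² = 17
v_rel×d = (-4)·(-7) − (-1)·(-5) = 23
since m = R²·17 − 23²:  R² = (529 + 304) / 17 = 49
R = √49 = 7  ⇒  r_B = 7 − 3 = 4

rB=4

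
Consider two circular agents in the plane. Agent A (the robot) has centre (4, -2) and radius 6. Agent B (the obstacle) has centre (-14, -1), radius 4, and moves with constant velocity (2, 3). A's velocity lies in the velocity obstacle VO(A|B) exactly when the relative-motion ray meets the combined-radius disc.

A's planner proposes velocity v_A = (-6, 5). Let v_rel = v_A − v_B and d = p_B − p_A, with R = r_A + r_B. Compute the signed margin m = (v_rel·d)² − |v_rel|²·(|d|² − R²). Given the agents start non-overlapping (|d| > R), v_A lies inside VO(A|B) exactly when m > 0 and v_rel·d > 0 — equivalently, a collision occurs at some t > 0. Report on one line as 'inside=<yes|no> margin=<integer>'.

d = (-18, 1),  |d|² = 325;  R = 6+4 = 10,  c = 325−10² = 225
v_rel = (-8, 2),  |v_rel|² = 68;  v_rel·d = (-8)·(-18) + (2)·(1) = 146
68·t² − 292·t + 225 = 0  ⇒  m = 146² − 68·225 = 6016
m = 6016 > 0,  v_rel·d = 146 > 0  ⇒  inside

inside=yes margin=6016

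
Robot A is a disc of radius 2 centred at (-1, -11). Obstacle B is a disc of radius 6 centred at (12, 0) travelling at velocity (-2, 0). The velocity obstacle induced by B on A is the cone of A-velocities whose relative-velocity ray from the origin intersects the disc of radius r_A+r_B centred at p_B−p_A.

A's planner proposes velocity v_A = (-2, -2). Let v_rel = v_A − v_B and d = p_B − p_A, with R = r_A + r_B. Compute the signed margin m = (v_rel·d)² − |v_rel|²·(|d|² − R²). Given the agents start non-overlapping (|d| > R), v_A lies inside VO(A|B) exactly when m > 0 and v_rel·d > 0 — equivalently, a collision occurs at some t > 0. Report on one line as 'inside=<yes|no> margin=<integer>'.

d = (13, 11),  |d|² = 290;  R = 2+6 = 8,  c = 290−8² = 226
v_rel = (0, -2),  |v_rel|² = 4;  v_rel·d = (0)·(13) + (-2)·(11) = -22
4·t² + 44·t + 226 = 0  ⇒  m = (-22)² − 4·226 = -420
m = -420 < 0,  v_rel·d = -22 < 0  ⇒  outside

inside=no margin=-420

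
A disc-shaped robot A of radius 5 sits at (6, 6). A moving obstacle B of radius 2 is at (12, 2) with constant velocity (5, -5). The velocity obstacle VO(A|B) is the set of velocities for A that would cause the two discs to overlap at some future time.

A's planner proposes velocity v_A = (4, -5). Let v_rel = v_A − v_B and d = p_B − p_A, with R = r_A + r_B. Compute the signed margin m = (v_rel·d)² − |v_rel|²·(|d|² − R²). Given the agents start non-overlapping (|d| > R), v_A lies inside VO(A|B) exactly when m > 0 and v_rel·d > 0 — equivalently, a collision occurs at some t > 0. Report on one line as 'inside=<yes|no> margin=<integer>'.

d = (6, -4),  |d|² = 52;  R = 5+2 = 7,  c = 52−7² = 3
v_rel = (-1, 0),  |v_rel|² = 1;  v_rel·d = (-1)·(6) + (0)·(-4) = -6
1·t² + 12·t + 3 = 0  ⇒  m = (-6)² − 1·3 = 33
m = 33 > 0,  v_rel·d = -6 < 0  ⇒  outside

inside=no margin=33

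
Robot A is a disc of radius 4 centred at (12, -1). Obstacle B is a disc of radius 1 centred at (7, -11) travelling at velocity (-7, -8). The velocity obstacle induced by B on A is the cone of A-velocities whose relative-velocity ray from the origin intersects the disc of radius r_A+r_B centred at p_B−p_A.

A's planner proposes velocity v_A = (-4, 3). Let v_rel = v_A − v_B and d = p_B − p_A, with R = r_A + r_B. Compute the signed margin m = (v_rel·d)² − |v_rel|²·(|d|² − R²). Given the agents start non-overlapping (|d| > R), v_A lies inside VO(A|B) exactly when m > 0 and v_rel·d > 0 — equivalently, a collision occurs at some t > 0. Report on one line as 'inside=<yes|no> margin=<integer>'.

d = (-5, -10),  |d|² = 125;  R = 4+1 = 5,  c = 125−5² = 100
v_rel = (3, 11),  |v_rel|² = 130;  v_rel·d = (3)·(-5) + (11)·(-10) = -125
130·t² + 250·t + 100 = 0  ⇒  m = (-125)² − 130·100 = 2625
m = 2625 > 0,  v_rel·d = -125 < 0  ⇒  outside

inside=no margin=2625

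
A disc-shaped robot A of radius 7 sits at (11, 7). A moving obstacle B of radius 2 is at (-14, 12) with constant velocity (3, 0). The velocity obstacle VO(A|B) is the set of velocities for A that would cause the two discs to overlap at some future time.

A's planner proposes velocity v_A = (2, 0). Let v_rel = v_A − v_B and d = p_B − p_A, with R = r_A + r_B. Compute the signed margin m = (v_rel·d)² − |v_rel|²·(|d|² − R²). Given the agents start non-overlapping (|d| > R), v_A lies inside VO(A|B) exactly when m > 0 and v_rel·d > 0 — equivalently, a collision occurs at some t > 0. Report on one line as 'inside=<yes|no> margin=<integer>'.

d = (-25, 5),  |d|² = 650;  R = 7+2 = 9,  c = 650−9² = 569
v_rel = (-1, 0),  |v_rel|² = 1;  v_rel·d = (-1)·(-25) + (0)·(5) = 25
1·t² − 50·t + 569 = 0  ⇒  m = 25² − 1·569 = 56
m = 56 > 0,  v_rel·d = 25 > 0  ⇒  inside

inside=yes margin=56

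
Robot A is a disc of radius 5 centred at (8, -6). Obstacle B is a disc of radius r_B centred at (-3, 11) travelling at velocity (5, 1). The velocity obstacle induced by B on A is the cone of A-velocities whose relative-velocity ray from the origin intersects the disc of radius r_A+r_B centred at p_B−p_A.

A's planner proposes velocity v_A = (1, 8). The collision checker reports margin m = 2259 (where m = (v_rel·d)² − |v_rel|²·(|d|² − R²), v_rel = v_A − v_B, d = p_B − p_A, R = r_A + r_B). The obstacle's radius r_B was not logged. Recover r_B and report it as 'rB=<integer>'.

m = 2259
d = (-11, 17);  v_rel = (-4, 7),  |v_rel|² = 65
v_rel×d = (-4)·(17) − (7)·(-11) = 9
since m = R²·65 − 9²:  R² = (81 + 2259) / 65 = 36
R = √36 = 6  ⇒  r_B = 6 − 5 = 1

rB=1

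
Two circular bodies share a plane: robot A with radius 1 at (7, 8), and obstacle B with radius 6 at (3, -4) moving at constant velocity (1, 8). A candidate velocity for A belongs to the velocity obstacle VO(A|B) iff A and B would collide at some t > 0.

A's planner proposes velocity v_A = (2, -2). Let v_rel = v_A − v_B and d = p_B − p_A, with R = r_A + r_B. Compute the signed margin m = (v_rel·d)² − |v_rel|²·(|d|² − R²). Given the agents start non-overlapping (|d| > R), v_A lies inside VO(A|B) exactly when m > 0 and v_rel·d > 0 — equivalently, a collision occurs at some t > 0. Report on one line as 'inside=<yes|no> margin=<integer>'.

d = (-4, -12),  |d|² = 160;  R = 1+6 = 7,  c = 160−7² = 111
v_rel = (1, -10),  |v_rel|² = 101;  v_rel·d = (1)·(-4) + (-10)·(-12) = 116
101·t² − 232·t + 111 = 0  ⇒  m = 116² − 101·111 = 2245
m = 2245 > 0,  v_rel·d = 116 > 0  ⇒  inside

inside=yes margin=2245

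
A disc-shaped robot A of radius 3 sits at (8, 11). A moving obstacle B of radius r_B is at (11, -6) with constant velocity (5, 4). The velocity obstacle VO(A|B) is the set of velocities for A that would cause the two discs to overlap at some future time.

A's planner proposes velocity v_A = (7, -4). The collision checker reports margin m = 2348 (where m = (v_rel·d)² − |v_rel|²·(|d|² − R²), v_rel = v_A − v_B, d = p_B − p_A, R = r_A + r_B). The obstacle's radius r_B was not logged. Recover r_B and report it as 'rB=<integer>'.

m = 2348
d = (3, -17);  v_rel = (2, -8),  |v_rel|² = 68
v_rel×d = (2)·(-17) − (-8)·(3) = -10
since m = R²·68 − (-10)²:  R² = (100 + 2348) / 68 = 36
R = √36 = 6  ⇒  r_B = 6 − 3 = 3

rB=3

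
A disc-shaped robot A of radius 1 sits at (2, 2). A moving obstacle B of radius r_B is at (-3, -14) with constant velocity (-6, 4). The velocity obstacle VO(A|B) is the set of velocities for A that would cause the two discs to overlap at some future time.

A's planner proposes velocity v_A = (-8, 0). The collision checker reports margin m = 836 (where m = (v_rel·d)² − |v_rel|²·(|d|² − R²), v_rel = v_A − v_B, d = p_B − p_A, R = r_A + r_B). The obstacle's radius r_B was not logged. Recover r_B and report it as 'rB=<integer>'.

m = 836
d = (-5, -16);  v_rel = (-2, -4),  |v_rel|² = 20
v_rel×d = (-2)·(-16) − (-4)·(-5) = 12
since m = R²·20 − 12²:  R² = (144 + 836) / 20 = 49
R = √49 = 7  ⇒  r_B = 7 − 1 = 6

rB=6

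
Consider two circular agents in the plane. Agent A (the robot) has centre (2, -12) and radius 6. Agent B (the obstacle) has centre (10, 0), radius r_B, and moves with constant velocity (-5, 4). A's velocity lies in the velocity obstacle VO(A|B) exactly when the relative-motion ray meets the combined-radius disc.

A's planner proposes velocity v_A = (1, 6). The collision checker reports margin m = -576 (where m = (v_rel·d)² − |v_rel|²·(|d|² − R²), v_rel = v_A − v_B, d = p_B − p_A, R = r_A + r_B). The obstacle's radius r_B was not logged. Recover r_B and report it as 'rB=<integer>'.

m = -576
d = (8, 12);  v_rel = (6, 2),  |v_rel|² = 40
v_rel×d = (6)·(12) − (2)·(8) = 56
since m = R²·40 − 56²:  R² = (3136 + -576) / 40 = 64
R = √64 = 8  ⇒  r_B = 8 − 6 = 2

rB=2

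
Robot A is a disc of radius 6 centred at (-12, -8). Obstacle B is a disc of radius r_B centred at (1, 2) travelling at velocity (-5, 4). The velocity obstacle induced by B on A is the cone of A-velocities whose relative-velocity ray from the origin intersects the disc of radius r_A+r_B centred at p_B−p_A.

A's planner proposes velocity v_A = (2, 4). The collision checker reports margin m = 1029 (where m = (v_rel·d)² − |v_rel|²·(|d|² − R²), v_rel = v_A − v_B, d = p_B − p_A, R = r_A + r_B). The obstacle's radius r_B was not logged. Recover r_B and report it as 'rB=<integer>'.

m = 1029
d = (13, 10);  v_rel = (7, 0),  |v_rel|² = 49
v_rel×d = (7)·(10) − (0)·(13) = 70
since m = R²·49 − 70²:  R² = (4900 + 1029) / 49 = 121
R = √121 = 11  ⇒  r_B = 11 − 6 = 5

rB=5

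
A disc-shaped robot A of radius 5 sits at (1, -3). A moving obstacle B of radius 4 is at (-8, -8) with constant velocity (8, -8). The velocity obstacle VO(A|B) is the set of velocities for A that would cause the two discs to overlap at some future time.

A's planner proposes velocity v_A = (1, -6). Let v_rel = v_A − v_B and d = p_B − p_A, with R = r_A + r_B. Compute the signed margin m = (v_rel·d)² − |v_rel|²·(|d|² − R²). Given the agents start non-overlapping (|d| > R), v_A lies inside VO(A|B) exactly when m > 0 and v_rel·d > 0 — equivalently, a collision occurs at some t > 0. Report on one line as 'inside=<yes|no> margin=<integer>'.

d = (-9, -5),  |d|² = 106;  R = 5+4 = 9,  c = 106−9² = 25
v_rel = (-7, 2),  |v_rel|² = 53;  v_rel·d = (-7)·(-9) + (2)·(-5) = 53
53·t² − 106·t + 25 = 0  ⇒  m = 53² − 53·25 = 1484
m = 1484 > 0,  v_rel·d = 53 > 0  ⇒  inside

inside=yes margin=1484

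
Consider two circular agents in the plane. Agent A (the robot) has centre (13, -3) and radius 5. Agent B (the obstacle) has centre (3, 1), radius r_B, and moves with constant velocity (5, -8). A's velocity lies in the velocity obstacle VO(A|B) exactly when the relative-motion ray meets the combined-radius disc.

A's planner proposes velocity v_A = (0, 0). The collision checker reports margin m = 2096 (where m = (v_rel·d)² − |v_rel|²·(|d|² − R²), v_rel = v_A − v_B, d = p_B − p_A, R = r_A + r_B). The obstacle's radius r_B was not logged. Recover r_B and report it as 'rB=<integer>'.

m = 2096
d = (-10, 4);  v_rel = (-5, 8),  |v_rel|² = 89
v_rel×d = (-5)·(4) − (8)·(-10) = 60
since m = R²·89 − 60²:  R² = (3600 + 2096) / 89 = 64
R = √64 = 8  ⇒  r_B = 8 − 5 = 3

rB=3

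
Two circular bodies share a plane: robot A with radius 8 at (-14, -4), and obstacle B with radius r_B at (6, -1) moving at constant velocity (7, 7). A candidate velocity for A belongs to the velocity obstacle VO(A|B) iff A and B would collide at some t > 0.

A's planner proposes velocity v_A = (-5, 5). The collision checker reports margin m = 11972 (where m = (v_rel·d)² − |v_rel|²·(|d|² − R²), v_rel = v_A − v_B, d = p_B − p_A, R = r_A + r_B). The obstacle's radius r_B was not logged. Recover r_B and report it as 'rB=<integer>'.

m = 11972
d = (20, 3);  v_rel = (-12, -2),  |v_rel|² = 148
v_rel×d = (-12)·(3) − (-2)·(20) = 4
since m = R²·148 − 4²:  R² = (16 + 11972) / 148 = 81
R = √81 = 9  ⇒  r_B = 9 − 8 = 1

rB=1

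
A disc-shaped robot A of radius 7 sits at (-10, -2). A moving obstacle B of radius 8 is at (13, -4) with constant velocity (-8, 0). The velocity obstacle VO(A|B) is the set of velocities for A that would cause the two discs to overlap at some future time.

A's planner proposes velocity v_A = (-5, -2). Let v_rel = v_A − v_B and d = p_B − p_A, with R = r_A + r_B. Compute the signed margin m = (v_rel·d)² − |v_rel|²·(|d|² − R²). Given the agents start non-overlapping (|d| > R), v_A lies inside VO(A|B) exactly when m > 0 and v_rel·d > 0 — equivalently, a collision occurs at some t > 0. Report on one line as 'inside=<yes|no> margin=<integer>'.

d = (23, -2),  |d|² = 533;  R = 7+8 = 15,  c = 533−15² = 308
v_rel = (3, -2),  |v_rel|² = 13;  v_rel·d = (3)·(23) + (-2)·(-2) = 73
13·t² − 146·t + 308 = 0  ⇒  m = 73² − 13·308 = 1325
m = 1325 > 0,  v_rel·d = 73 > 0  ⇒  inside

inside=yes margin=1325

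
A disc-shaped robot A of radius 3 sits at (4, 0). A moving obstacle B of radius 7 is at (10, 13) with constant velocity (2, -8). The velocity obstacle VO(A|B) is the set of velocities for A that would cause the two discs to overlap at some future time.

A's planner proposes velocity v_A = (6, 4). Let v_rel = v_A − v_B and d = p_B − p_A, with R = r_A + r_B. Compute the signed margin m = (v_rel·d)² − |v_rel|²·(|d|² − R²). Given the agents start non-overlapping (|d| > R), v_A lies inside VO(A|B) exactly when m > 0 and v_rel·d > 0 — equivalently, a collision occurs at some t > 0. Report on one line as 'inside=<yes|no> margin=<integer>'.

d = (6, 13),  |d|² = 205;  R = 3+7 = 10,  c = 205−10² = 105
v_rel = (4, 12),  |v_rel|² = 160;  v_rel·d = (4)·(6) + (12)·(13) = 180
160·t² − 360·t + 105 = 0  ⇒  m = 180² − 160·105 = 15600
m = 15600 > 0,  v_rel·d = 180 > 0  ⇒  inside

inside=yes margin=15600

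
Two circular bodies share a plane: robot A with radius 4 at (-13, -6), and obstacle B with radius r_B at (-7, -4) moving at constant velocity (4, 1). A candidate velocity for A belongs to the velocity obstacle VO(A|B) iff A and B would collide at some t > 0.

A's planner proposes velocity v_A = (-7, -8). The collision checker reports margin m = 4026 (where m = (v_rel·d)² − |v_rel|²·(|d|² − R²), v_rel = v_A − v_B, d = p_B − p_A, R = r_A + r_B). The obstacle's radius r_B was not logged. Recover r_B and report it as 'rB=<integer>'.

m = 4026
d = (6, 2);  v_rel = (-11, -9),  |v_rel|² = 202
v_rel×d = (-11)·(2) − (-9)·(6) = 32
since m = R²·202 − 32²:  R² = (1024 + 4026) / 202 = 25
R = √25 = 5  ⇒  r_B = 5 − 4 = 1

rB=1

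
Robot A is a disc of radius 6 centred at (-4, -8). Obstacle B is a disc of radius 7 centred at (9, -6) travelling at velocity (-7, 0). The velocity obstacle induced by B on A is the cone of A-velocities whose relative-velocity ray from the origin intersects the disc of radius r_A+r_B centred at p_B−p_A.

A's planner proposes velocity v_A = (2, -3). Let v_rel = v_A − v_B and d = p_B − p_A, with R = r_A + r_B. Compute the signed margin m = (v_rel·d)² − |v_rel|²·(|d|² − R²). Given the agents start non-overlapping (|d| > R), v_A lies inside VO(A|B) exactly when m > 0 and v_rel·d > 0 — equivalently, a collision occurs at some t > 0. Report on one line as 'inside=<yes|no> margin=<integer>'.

d = (13, 2),  |d|² = 173;  R = 6+7 = 13,  c = 173−13² = 4
v_rel = (9, -3),  |v_rel|² = 90;  v_rel·d = (9)·(13) + (-3)·(2) = 111
90·t² − 222·t + 4 = 0  ⇒  m = 111² − 90·4 = 11961
m = 11961 > 0,  v_rel·d = 111 > 0  ⇒  inside

inside=yes margin=11961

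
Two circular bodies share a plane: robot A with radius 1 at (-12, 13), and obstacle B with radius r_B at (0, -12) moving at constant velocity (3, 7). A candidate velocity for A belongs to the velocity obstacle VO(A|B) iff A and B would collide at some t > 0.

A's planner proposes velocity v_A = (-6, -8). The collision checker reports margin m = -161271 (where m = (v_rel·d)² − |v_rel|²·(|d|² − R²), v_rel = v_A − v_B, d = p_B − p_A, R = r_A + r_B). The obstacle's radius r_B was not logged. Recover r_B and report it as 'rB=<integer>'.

m = -161271
d = (12, -25);  v_rel = (-9, -15),  |v_rel|² = 306
v_rel×d = (-9)·(-25) − (-15)·(12) = 405
since m = R²·306 − 405²:  R² = (164025 + -161271) / 306 = 9
R = √9 = 3  ⇒  r_B = 3 − 1 = 2

rB=2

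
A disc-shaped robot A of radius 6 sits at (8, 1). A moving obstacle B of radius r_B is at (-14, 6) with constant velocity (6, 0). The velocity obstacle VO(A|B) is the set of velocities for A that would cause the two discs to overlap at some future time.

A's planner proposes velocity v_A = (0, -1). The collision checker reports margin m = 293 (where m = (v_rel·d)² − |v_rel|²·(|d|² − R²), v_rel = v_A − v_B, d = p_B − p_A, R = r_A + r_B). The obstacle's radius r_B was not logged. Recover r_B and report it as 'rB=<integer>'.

m = 293
d = (-22, 5);  v_rel = (-6, -1),  |v_rel|² = 37
v_rel×d = (-6)·(5) − (-1)·(-22) = -52
since m = R²·37 − (-52)²:  R² = (2704 + 293) / 37 = 81
R = √81 = 9  ⇒  r_B = 9 − 6 = 3

rB=3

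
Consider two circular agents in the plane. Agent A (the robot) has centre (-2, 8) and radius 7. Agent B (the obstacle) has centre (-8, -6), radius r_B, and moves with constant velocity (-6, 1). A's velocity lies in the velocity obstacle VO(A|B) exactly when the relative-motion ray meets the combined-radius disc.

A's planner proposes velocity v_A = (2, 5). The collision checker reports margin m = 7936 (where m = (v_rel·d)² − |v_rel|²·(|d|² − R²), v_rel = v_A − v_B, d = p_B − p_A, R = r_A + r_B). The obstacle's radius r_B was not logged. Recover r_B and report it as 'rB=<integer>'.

m = 7936
d = (-6, -14);  v_rel = (8, 4),  |v_rel|² = 80
v_rel×d = (8)·(-14) − (4)·(-6) = -88
since m = R²·80 − (-88)²:  R² = (7744 + 7936) / 80 = 196
R = √196 = 14  ⇒  r_B = 14 − 7 = 7

rB=7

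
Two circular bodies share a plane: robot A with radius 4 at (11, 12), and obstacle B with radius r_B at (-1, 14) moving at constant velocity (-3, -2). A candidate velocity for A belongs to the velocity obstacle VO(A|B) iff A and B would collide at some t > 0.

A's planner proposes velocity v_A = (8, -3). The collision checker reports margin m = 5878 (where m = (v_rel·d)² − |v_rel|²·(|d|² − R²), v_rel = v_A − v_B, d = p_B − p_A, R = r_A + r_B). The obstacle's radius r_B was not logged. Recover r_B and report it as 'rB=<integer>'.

m = 5878
d = (-12, 2);  v_rel = (11, -1),  |v_rel|² = 122
v_rel×d = (11)·(2) − (-1)·(-12) = 10
since m = R²·122 − 10²:  R² = (100 + 5878) / 122 = 49
R = √49 = 7  ⇒  r_B = 7 − 4 = 3

rB=3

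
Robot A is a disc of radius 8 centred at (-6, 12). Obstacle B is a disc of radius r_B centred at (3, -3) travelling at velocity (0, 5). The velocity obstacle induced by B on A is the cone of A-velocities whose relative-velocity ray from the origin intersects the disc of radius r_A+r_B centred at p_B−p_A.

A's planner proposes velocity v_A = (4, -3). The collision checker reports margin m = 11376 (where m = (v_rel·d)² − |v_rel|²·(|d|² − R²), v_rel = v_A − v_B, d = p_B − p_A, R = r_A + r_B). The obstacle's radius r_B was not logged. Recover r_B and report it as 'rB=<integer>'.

m = 11376
d = (9, -15);  v_rel = (4, -8),  |v_rel|² = 80
v_rel×d = (4)·(-15) − (-8)·(9) = 12
since m = R²·80 − 12²:  R² = (144 + 11376) / 80 = 144
R = √144 = 12  ⇒  r_B = 12 − 8 = 4

rB=4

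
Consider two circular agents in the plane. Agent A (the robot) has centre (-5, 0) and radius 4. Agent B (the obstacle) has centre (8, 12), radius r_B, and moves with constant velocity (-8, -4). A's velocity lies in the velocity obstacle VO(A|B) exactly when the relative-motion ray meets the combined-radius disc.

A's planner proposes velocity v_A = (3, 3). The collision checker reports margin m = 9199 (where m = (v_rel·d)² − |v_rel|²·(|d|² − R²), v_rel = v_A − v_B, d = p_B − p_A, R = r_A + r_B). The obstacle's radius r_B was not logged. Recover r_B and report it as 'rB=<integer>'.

m = 9199
d = (13, 12);  v_rel = (11, 7),  |v_rel|² = 170
v_rel×d = (11)·(12) − (7)·(13) = 41
since m = R²·170 − 41²:  R² = (1681 + 9199) / 170 = 64
R = √64 = 8  ⇒  r_B = 8 − 4 = 4

rB=4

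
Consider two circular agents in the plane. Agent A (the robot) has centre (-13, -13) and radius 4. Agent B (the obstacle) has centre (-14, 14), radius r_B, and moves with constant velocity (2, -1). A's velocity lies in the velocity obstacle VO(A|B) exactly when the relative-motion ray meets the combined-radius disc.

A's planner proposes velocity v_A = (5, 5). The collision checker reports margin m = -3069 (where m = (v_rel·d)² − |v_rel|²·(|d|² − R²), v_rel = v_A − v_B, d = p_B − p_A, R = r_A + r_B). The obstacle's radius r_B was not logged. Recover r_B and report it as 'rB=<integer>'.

m = -3069
d = (-1, 27);  v_rel = (3, 6),  |v_rel|² = 45
v_rel×d = (3)·(27) − (6)·(-1) = 87
since m = R²·45 − 87²:  R² = (7569 + -3069) / 45 = 100
R = √100 = 10  ⇒  r_B = 10 − 4 = 6

rB=6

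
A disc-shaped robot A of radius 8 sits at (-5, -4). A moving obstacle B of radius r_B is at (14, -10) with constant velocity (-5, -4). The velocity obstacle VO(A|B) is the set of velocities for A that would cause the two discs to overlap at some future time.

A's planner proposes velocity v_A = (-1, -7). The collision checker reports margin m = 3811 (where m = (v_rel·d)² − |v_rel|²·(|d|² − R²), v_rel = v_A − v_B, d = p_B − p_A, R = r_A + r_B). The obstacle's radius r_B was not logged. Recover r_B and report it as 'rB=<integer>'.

m = 3811
d = (19, -6);  v_rel = (4, -3),  |v_rel|² = 25
v_rel×d = (4)·(-6) − (-3)·(19) = 33
since m = R²·25 − 33²:  R² = (1089 + 3811) / 25 = 196
R = √196 = 14  ⇒  r_B = 14 − 8 = 6

rB=6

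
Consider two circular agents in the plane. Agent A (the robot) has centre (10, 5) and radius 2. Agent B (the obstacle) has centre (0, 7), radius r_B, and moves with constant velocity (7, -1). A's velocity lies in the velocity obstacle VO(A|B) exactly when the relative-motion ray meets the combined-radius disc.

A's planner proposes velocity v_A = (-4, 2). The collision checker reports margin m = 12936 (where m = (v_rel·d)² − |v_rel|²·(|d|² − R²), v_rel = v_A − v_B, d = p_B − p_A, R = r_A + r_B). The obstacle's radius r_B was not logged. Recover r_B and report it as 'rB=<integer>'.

m = 12936
d = (-10, 2);  v_rel = (-11, 3),  |v_rel|² = 130
v_rel×d = (-11)·(2) − (3)·(-10) = 8
since m = R²·130 − 8²:  R² = (64 + 12936) / 130 = 100
R = √100 = 10  ⇒  r_B = 10 − 2 = 8

rB=8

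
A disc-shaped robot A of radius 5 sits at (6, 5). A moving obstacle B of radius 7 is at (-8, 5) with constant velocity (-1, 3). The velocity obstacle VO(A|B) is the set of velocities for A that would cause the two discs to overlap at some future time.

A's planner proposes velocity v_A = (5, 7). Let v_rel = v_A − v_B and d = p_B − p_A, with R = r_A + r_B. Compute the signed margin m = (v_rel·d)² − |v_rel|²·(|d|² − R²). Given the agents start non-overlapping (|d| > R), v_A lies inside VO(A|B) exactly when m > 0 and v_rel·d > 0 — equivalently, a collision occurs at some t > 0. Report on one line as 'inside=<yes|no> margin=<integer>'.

d = (-14, 0),  |d|² = 196;  R = 5+7 = 12,  c = 196−12² = 52
v_rel = (6, 4),  |v_rel|² = 52;  v_rel·d = (6)·(-14) + (4)·(0) = -84
52·t² + 168·t + 52 = 0  ⇒  m = (-84)² − 52·52 = 4352
m = 4352 > 0,  v_rel·d = -84 < 0  ⇒  outside

inside=no margin=4352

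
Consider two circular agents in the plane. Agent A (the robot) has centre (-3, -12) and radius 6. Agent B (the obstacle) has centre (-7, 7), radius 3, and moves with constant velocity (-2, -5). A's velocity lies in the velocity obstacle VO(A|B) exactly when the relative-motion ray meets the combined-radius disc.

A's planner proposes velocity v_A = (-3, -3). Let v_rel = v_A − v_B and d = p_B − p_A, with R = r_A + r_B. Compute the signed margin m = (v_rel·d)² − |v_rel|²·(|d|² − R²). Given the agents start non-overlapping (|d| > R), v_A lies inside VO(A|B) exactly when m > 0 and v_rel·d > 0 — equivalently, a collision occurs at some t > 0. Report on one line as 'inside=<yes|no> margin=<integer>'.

d = (-4, 19),  |d|² = 377;  R = 6+3 = 9,  c = 377−9² = 296
v_rel = (-1, 2),  |v_rel|² = 5;  v_rel·d = (-1)·(-4) + (2)·(19) = 42
5·t² − 84·t + 296 = 0  ⇒  m = 42² − 5·296 = 284
m = 284 > 0,  v_rel·d = 42 > 0  ⇒  inside

inside=yes margin=284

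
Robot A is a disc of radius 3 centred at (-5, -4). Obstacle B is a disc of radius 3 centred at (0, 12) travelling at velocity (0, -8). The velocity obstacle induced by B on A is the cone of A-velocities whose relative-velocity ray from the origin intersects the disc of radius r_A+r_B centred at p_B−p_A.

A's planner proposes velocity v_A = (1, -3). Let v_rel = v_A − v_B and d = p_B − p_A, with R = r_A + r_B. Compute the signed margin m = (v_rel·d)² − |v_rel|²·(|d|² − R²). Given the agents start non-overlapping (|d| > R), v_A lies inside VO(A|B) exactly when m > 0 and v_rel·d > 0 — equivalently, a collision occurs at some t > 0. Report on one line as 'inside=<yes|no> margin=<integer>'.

d = (5, 16),  |d|² = 281;  R = 3+3 = 6,  c = 281−6² = 245
v_rel = (1, 5),  |v_rel|² = 26;  v_rel·d = (1)·(5) + (5)·(16) = 85
26·t² − 170·t + 245 = 0  ⇒  m = 85² − 26·245 = 855
m = 855 > 0,  v_rel·d = 85 > 0  ⇒  inside

inside=yes margin=855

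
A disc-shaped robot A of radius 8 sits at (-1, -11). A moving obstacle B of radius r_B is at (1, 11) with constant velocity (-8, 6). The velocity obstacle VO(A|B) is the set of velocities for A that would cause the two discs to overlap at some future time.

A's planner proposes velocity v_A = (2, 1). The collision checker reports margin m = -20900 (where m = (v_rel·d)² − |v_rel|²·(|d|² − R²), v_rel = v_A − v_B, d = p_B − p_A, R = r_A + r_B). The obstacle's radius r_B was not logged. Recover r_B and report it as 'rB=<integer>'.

m = -20900
d = (2, 22);  v_rel = (10, -5),  |v_rel|² = 125
v_rel×d = (10)·(22) − (-5)·(2) = 230
since m = R²·125 − 230²:  R² = (52900 + -20900) / 125 = 256
R = √256 = 16  ⇒  r_B = 16 − 8 = 8

rB=8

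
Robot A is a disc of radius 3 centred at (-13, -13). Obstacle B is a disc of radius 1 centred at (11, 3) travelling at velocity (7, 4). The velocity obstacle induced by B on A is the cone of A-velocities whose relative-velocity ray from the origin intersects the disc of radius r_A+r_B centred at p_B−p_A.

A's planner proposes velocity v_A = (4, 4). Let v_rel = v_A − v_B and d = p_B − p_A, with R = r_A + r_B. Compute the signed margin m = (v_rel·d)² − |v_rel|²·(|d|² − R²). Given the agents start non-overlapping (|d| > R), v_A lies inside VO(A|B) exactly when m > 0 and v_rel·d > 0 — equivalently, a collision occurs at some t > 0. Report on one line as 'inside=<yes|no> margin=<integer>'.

d = (24, 16),  |d|² = 832;  R = 3+1 = 4,  c = 832−4² = 816
v_rel = (-3, 0),  |v_rel|² = 9;  v_rel·d = (-3)·(24) + (0)·(16) = -72
9·t² + 144·t + 816 = 0  ⇒  m = (-72)² − 9·816 = -2160
m = -2160 < 0,  v_rel·d = -72 < 0  ⇒  outside

inside=no margin=-2160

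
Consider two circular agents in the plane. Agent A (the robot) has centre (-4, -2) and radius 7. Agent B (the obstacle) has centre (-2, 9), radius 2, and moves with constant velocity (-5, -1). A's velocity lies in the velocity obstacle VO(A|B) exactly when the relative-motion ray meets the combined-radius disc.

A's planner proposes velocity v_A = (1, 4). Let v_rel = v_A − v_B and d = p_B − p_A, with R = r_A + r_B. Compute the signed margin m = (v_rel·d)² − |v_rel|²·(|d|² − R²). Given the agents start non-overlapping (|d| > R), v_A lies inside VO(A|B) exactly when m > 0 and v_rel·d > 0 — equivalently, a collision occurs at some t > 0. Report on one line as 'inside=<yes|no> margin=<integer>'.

d = (2, 11),  |d|² = 125;  R = 7+2 = 9,  c = 125−9² = 44
v_rel = (6, 5),  |v_rel|² = 61;  v_rel·d = (6)·(2) + (5)·(11) = 67
61·t² − 134·t + 44 = 0  ⇒  m = 67² − 61·44 = 1805
m = 1805 > 0,  v_rel·d = 67 > 0  ⇒  inside

inside=yes margin=1805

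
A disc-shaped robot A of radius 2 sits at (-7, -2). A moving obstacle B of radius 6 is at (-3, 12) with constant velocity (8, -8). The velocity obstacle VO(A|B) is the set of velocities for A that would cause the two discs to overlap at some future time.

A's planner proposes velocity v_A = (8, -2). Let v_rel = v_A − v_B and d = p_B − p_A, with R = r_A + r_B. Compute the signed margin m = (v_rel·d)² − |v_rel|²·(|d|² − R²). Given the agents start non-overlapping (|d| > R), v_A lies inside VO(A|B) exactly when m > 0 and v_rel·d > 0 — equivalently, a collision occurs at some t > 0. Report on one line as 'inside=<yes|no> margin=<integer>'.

d = (4, 14),  |d|² = 212;  R = 2+6 = 8,  c = 212−8² = 148
v_rel = (0, 6),  |v_rel|² = 36;  v_rel·d = (0)·(4) + (6)·(14) = 84
36·t² − 168·t + 148 = 0  ⇒  m = 84² − 36·148 = 1728
m = 1728 > 0,  v_rel·d = 84 > 0  ⇒  inside

inside=yes margin=1728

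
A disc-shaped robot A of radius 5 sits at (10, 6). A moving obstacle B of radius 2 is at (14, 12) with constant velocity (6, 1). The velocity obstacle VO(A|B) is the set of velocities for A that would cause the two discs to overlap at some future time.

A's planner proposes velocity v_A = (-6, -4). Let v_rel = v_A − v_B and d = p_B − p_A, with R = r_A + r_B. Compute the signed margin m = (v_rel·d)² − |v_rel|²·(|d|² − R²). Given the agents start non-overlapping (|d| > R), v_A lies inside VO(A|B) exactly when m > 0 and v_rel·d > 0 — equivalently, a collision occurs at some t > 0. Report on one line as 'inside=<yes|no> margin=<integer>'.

d = (4, 6),  |d|² = 52;  R = 5+2 = 7,  c = 52−7² = 3
v_rel = (-12, -5),  |v_rel|² = 169;  v_rel·d = (-12)·(4) + (-5)·(6) = -78
169·t² + 156·t + 3 = 0  ⇒  m = (-78)² − 169·3 = 5577
m = 5577 > 0,  v_rel·d = -78 < 0  ⇒  outside

inside=no margin=5577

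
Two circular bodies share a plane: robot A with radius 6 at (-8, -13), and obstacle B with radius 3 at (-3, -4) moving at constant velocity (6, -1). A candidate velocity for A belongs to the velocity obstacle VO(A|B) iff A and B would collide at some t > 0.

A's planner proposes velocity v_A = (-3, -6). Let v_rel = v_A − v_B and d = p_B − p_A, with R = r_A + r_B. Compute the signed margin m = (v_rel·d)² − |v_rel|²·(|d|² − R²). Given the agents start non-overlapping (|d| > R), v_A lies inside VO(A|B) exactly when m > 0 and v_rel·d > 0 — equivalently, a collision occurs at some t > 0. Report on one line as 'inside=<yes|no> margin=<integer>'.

d = (5, 9),  |d|² = 106;  R = 6+3 = 9,  c = 106−9² = 25
v_rel = (-9, -5),  |v_rel|² = 106;  v_rel·d = (-9)·(5) + (-5)·(9) = -90
106·t² + 180·t + 25 = 0  ⇒  m = (-90)² − 106·25 = 5450
m = 5450 > 0,  v_rel·d = -90 < 0  ⇒  outside

inside=no margin=5450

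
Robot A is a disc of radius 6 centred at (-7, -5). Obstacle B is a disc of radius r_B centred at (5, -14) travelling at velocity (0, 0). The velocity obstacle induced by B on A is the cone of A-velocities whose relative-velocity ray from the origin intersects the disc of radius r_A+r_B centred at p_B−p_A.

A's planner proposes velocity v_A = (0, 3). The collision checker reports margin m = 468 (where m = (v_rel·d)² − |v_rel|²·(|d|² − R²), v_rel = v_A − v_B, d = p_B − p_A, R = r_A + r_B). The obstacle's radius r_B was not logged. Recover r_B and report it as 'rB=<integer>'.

m = 468
d = (12, -9);  v_rel = (0, 3),  |v_rel|² = 9
v_rel×d = (0)·(-9) − (3)·(12) = -36
since m = R²·9 − (-36)²:  R² = (1296 + 468) / 9 = 196
R = √196 = 14  ⇒  r_B = 14 − 6 = 8

rB=8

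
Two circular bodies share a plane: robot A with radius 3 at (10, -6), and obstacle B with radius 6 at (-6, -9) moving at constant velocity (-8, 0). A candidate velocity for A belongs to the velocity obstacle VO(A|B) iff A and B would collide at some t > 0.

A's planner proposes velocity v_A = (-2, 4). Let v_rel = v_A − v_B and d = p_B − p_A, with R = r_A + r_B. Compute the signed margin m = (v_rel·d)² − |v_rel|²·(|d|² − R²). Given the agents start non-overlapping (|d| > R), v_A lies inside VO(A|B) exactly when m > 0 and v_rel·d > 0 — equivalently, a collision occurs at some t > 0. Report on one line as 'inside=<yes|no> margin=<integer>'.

d = (-16, -3),  |d|² = 265;  R = 3+6 = 9,  c = 265−9² = 184
v_rel = (6, 4),  |v_rel|² = 52;  v_rel·d = (6)·(-16) + (4)·(-3) = -108
52·t² + 216·t + 184 = 0  ⇒  m = (-108)² − 52·184 = 2096
m = 2096 > 0,  v_rel·d = -108 < 0  ⇒  outside

inside=no margin=2096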